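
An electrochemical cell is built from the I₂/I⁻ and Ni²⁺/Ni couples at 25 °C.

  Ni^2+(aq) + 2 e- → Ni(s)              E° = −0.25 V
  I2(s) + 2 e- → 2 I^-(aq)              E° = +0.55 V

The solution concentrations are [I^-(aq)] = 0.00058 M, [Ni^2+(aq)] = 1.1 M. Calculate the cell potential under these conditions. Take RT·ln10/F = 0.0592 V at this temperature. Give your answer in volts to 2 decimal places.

+0.99 V

I₂/I⁻ is reduced (cathode, E° = +0.55 V) and Ni²⁺/Ni is oxidized (anode).
E°cell = E°cat − E°an = +0.55 − (−0.25) = +0.80 V; n = 2.
For the overall reaction I2(s) + Ni(s) → 2 I^-(aq) + Ni^2+(aq), Q = [I^-(aq)]^2·[Ni^2+(aq)] = 3.7×10^−7, giving log Q = −6.432.
By the Nernst equation, E = +0.80 − (0.0592/2)·(−6.432) = +0.99 V.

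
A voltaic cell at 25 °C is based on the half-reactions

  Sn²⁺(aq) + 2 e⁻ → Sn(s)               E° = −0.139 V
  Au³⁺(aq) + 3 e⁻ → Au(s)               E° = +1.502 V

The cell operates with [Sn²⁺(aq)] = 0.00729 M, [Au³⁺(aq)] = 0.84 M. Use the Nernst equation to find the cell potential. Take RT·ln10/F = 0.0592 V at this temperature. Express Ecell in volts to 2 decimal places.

+1.70 V

Since E°(Au³⁺/Au) > E°(Sn²⁺/Sn), Au³⁺/Au serves as the cathode.
E°cell = E°cat − E°an = +1.502 − (−0.139) = +1.641 V; n = 6.
Balancing gives 2 Au³⁺(aq) + 3 Sn(s) → 2 Au(s) + 3 Sn²⁺(aq); hence Q = [Sn²⁺(aq)]^3 / [Au³⁺(aq)]^2 = 5.49×10^−7 (log Q = −6.260).
E = E° − (0.0592/n)·log Q = +1.641 − (0.0592/6)(−6.260) = +1.70 V.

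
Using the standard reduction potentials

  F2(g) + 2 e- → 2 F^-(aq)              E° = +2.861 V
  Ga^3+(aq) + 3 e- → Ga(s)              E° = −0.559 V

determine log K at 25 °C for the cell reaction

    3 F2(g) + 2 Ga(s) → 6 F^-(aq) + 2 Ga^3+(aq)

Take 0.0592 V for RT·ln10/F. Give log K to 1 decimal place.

The F₂/F⁻ couple is reduced (cathode); E°cell = +2.861 − (−0.559) = +3.420 V with n = 6.
At equilibrium E = 0, so log K = nE°cell / 0.0592 = (6)(+3.420) / 0.0592 = 346.6.

log K = 346.6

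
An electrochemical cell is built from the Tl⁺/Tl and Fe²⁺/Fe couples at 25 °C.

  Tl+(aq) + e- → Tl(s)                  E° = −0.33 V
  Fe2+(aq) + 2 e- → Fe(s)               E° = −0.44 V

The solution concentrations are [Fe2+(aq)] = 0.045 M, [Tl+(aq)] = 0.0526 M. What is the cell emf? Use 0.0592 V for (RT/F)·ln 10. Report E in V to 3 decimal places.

+0.074 V

Tl⁺/Tl is reduced (cathode, E° = −0.33 V) and Fe²⁺/Fe is oxidized (anode).
E°cell = −0.33 − (−0.44) = +0.11 V, with n = 2 electrons transferred.
The balanced reaction is 2 Tl+(aq) + Fe(s) → 2 Tl(s) + Fe2+(aq), so Q = [Fe2+(aq)] / [Tl+(aq)]^2 = 16.3 and log Q = 1.211.
Applying E = E° − (RT ln10/nF)·log Q gives +0.11 − (0.0592/2)(1.211) = +0.074 V.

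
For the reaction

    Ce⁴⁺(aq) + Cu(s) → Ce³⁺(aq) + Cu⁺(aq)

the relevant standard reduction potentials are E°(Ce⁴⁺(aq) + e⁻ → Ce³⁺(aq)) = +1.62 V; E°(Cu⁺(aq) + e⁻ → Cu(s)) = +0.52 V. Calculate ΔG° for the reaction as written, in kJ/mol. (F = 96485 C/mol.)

−106 kJ/mol

In the reaction as written Ce⁴⁺(aq) is reduced, so the Ce⁴⁺/Ce³⁺ couple is the cathode and Cu⁺/Cu is the anode.
E°cell = +1.62 − (+0.52) = +1.10 V; balancing electrons gives n = 1.
ΔG° = −nFE°cell = −(1)(96485)(+1.10) J/mol = −106 kJ/mol.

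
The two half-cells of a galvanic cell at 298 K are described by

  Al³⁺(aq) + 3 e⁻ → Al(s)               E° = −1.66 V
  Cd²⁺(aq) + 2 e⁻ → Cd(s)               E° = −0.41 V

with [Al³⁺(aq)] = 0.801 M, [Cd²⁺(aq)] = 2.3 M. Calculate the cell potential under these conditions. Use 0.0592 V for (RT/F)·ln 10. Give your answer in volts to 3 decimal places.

+1.263 V

Cd²⁺/Cd is reduced (cathode, E° = −0.41 V) and Al³⁺/Al is oxidized (anode).
The standard potential is −0.41 − (−1.66) = +1.25 V and the balanced reaction transfers n = 6 electrons.
The balanced reaction is 3 Cd²⁺(aq) + 2 Al(s) → 3 Cd(s) + 2 Al³⁺(aq), so Q = [Al³⁺(aq)]^2 / [Cd²⁺(aq)]^3 = 0.0527 and log Q = −1.278.
By the Nernst equation, E = +1.25 − (0.0592/6)·(−1.278) = +1.263 V.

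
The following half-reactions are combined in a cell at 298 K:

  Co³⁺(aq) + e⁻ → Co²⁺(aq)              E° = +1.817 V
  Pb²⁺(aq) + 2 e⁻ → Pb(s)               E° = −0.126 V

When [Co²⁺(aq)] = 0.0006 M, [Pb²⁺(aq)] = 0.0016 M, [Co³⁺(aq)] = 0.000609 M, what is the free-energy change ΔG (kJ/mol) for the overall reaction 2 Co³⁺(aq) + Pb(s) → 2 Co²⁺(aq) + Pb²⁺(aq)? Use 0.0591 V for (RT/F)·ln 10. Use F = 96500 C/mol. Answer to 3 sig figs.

The standard cell potential is +1.817 − (−0.126) = +1.943 V, with n = 2 electrons in the balanced equation.
Here Q = ([Co²⁺(aq)]^2·[Pb²⁺(aq)]) / [Co³⁺(aq)]^2 = 0.00155 (log Q = −2.809), giving E = +1.943 − (0.0591/2)·(−2.809) = +2.0260 V.
Then ΔG = −nFE = −2 × 96500 × +2.0260 J/mol = −391 kJ/mol.

−391 kJ/mol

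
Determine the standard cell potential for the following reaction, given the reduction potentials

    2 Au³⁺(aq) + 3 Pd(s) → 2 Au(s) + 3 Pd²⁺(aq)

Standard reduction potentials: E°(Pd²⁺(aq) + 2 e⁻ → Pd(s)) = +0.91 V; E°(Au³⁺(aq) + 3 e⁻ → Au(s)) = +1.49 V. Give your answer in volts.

Au³⁺(aq) gains electrons, so the Au³⁺/Au couple is the cathode; the Pd²⁺/Pd couple is the anode.
E°cell = E°(cathode) − E°(anode) = +1.49 − (+0.91) = +0.58 V.
The positive value indicates the reaction is spontaneous as written.

+0.58 V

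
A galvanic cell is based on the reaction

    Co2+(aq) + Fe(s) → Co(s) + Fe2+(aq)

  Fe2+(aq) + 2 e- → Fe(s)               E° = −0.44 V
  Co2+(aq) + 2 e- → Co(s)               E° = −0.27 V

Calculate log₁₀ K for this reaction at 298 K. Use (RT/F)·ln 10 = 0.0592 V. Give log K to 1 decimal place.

The Co²⁺/Co couple is reduced (cathode); E°cell = −0.27 − (−0.44) = +0.17 V with n = 2.
At equilibrium E = 0, so log K = nE°cell / 0.0592 = (2)(+0.17) / 0.0592 = 5.7.

log K = 5.7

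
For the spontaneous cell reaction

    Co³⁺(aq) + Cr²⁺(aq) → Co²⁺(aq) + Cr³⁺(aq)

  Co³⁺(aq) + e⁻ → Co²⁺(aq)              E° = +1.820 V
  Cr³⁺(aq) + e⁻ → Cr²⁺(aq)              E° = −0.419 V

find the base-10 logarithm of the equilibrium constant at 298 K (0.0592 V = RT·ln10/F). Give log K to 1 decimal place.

log K = 37.8

The Co³⁺/Co²⁺ couple is reduced (cathode); E°cell = +1.820 − (−0.419) = +2.239 V with n = 1.
At equilibrium E = 0, so log K = nE°cell / 0.0592 = (1)(+2.239) / 0.0592 = 37.8.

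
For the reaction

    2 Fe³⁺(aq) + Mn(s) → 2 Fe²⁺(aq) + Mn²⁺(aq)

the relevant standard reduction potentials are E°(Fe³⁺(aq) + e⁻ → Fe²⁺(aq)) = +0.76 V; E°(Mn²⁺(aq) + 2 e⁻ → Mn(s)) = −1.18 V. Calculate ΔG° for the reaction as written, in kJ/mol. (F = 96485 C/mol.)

−374 kJ/mol

In the reaction as written Fe³⁺(aq) is reduced, so the Fe³⁺/Fe²⁺ couple is the cathode and Mn²⁺/Mn is the anode.
E°cell = +0.76 − (−1.18) = +1.94 V; balancing electrons gives n = 2.
ΔG° = −nFE°cell = −(2)(96485)(+1.94) J/mol = −374 kJ/mol.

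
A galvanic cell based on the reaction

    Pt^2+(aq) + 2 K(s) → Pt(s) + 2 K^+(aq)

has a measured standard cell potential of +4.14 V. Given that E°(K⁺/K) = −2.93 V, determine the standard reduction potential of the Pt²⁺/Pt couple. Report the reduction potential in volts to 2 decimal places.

In the reaction as written the Pt²⁺/Pt couple is reduced (cathode) and K⁺/K is oxidized (anode), so E°cell = E°(Pt²⁺/Pt) − E°(K⁺/K).
E°(Pt²⁺/Pt) = E°cell + E°(anode) = +4.14 + (−2.93) = +1.21 V.

+1.21 V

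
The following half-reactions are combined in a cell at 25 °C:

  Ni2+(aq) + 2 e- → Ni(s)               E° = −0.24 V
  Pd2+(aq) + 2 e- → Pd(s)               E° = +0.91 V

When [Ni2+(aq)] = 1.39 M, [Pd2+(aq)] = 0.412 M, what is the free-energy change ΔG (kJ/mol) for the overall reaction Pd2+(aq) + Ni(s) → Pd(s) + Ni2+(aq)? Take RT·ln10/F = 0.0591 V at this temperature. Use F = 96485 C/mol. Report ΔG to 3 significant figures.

−219 kJ/mol

The standard cell potential is +0.91 − (−0.24) = +1.15 V, with n = 2 electrons in the balanced equation.
The reaction quotient is [Ni2+(aq)] / [Pd2+(aq)] = 3.37; by Nernst, E = +1.15 − (0.0591/2)(0.528) = +1.1344 V.
Finally ΔG = −nFE = −(2)(96485 C/mol)(+1.1344 V) = −219 kJ/mol.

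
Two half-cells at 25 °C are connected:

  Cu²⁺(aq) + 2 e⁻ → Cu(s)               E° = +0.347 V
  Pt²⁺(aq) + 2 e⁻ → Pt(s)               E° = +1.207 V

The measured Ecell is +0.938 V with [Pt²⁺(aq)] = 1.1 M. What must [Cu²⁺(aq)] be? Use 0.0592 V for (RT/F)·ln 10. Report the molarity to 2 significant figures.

The Pt²⁺/Pt couple has the larger reduction potential, so it is the cathode: E°cell = +1.207 − (+0.347) = +0.860 V and n = 2.
From the Nernst equation, log Q = n(E° − E)/0.0592 = 2·(+0.860 − (+0.938))/0.0592 = −2.635.
Balancing electrons gives Pt²⁺(aq) + Cu(s) → Pt(s) + Cu²⁺(aq); thus Q = [Cu²⁺(aq)] / [Pt²⁺(aq)].
Isolating [Cu²⁺(aq)] in Q = 10^{−2.635} yields log [Cu²⁺(aq)] = −2.594, i.e. 0.0025 M.

0.0025 M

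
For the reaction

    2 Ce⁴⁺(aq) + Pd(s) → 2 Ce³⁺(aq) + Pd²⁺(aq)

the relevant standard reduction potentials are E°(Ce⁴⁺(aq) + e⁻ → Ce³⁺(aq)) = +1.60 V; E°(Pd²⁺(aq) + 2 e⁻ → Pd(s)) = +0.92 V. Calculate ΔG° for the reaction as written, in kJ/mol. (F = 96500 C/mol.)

−131 kJ/mol

In the reaction as written Ce⁴⁺(aq) is reduced, so the Ce⁴⁺/Ce³⁺ couple is the cathode and Pd²⁺/Pd is the anode.
E°cell = +1.60 − (+0.92) = +0.68 V; balancing electrons gives n = 2.
ΔG° = −nFE°cell = −(2)(96500)(+0.68) J/mol = −131 kJ/mol.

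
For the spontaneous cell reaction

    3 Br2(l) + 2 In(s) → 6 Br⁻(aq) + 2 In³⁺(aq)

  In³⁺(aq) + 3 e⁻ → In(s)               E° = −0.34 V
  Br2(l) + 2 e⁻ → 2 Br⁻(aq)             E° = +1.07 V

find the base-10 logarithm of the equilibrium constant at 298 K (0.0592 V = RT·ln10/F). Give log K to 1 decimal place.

log K = 142.9

The Br₂/Br⁻ couple is reduced (cathode); E°cell = +1.07 − (−0.34) = +1.41 V with n = 6.
At equilibrium E = 0, so log K = nE°cell / 0.0592 = (6)(+1.41) / 0.0592 = 142.9.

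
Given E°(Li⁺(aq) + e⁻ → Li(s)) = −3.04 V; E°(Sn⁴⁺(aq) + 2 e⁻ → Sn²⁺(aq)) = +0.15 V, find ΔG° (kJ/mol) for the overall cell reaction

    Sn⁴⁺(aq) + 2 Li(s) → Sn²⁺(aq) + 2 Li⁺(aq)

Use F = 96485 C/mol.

In the reaction as written Sn⁴⁺(aq) is reduced, so the Sn⁴⁺/Sn²⁺ couple is the cathode and Li⁺/Li is the anode.
E°cell = +0.15 − (−3.04) = +3.19 V; balancing electrons gives n = 2.
ΔG° = −nFE°cell = −(2)(96485)(+3.19) J/mol = −616 kJ/mol.

−616 kJ/mol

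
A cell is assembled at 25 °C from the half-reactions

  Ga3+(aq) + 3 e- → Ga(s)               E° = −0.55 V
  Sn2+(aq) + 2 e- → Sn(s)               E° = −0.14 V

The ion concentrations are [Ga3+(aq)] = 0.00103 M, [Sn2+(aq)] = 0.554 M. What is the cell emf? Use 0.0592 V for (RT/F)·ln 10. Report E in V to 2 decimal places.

+0.46 V

Sn²⁺/Sn is reduced (cathode, E° = −0.14 V) and Ga³⁺/Ga is oxidized (anode).
E°cell = −0.14 − (−0.55) = +0.41 V, with n = 6 electrons transferred.
For the overall reaction 3 Sn2+(aq) + 2 Ga(s) → 3 Sn(s) + 2 Ga3+(aq), Q = [Ga3+(aq)]^2 / [Sn2+(aq)]^3 = 6.24×10^−6, giving log Q = −5.205.
E = E° − (0.0592/n)·log Q = +0.41 − (0.0592/6)(−5.205) = +0.46 V.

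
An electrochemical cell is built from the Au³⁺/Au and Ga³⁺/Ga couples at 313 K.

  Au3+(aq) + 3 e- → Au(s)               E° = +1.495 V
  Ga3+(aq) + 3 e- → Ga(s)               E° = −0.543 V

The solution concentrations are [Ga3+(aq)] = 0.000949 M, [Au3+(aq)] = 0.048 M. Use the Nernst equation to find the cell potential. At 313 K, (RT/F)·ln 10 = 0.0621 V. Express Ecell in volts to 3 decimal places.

Since E°(Au³⁺/Au) > E°(Ga³⁺/Ga), Au³⁺/Au serves as the cathode.
E°cell = E°cat − E°an = +1.495 − (−0.543) = +2.038 V; n = 3.
The balanced reaction is Au3+(aq) + Ga(s) → Au(s) + Ga3+(aq), so Q = [Ga3+(aq)] / [Au3+(aq)] = 0.0198 and log Q = −1.704.
By the Nernst equation, E = +2.038 − (0.0621/3)·(−1.704) = +2.073 V.

+2.073 V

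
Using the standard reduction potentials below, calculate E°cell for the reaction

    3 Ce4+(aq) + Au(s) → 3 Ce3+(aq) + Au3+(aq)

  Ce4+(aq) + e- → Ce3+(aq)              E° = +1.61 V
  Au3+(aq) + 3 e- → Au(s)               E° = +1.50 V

+0.11 V

Ce4+(aq) gains electrons, so the Ce⁴⁺/Ce³⁺ couple is the cathode; the Au³⁺/Au couple is the anode.
E°cell = E°(cathode) − E°(anode) = +1.61 − (+1.50) = +0.11 V.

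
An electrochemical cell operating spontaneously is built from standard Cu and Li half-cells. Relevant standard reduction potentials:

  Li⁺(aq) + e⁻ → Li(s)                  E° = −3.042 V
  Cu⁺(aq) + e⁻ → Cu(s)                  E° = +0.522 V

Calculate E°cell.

The Cu⁺/Cu couple has the higher E°, so Cu ion is reduced (cathode) and Li is oxidized (anode).
E°cell = E°(cathode) − E°(anode) = +0.522 − (−3.042) = +3.564 V.

+3.564 V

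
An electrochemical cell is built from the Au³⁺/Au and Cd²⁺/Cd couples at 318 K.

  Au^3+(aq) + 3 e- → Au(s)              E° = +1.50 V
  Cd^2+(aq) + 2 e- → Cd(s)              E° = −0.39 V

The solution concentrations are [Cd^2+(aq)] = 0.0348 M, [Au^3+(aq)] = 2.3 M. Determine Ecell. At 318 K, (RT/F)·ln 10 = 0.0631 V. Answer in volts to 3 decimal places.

+1.944 V

Au³⁺/Au is reduced (cathode, E° = +1.50 V) and Cd²⁺/Cd is oxidized (anode).
The standard potential is +1.50 − (−0.39) = +1.89 V and the balanced reaction transfers n = 6 electrons.
For the overall reaction 2 Au^3+(aq) + 3 Cd(s) → 2 Au(s) + 3 Cd^2+(aq), Q = [Cd^2+(aq)]^3 / [Au^3+(aq)]^2 = 7.97×10^−6, giving log Q = −5.099.
Applying E = E° − (RT ln10/nF)·log Q gives +1.89 − (0.0631/6)(−5.099) = +1.944 V.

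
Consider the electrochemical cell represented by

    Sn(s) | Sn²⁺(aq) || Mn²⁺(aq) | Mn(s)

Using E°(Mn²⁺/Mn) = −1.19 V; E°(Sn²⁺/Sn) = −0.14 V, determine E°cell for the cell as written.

−1.05 V

By convention the left-hand electrode in cell notation is the anode (oxidation) and the right-hand electrode is the cathode (reduction).
E°cell = E°(right) − E°(left) = −1.19 − (−0.14) = −1.05 V.
The negative sign shows that, as written, the cell would require an external voltage to drive the reaction.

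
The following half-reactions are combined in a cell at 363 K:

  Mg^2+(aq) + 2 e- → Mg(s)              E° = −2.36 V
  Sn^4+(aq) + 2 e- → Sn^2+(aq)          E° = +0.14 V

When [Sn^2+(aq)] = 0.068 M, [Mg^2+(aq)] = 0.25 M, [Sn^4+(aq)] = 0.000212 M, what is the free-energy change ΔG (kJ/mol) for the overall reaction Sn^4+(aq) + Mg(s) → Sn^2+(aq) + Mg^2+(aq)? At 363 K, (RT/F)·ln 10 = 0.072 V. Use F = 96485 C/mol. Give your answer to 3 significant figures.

E°cell = +0.14 − (−2.36) = +2.50 V; the balanced reaction transfers n = 2 electrons.
Here Q = ([Sn^2+(aq)]·[Mg^2+(aq)]) / [Sn^4+(aq)] = 80.2 (log Q = 1.904), giving E = +2.50 − (0.072/2)·(1.904) = +2.4315 V.
ΔG = −nFE = −(2)(96485)(+2.4315) J/mol = −469 kJ/mol.

−469 kJ/mol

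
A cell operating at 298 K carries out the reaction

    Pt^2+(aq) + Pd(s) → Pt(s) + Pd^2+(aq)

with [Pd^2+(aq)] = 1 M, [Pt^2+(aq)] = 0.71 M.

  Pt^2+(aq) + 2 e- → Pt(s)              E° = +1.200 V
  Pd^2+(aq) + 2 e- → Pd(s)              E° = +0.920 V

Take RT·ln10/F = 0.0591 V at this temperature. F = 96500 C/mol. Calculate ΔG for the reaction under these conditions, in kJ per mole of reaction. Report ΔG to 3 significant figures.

−53.2 kJ/mol

The standard cell potential is +1.200 − (+0.920) = +0.280 V, with n = 2 electrons in the balanced equation.
Here Q = [Pd^2+(aq)] / [Pt^2+(aq)] = 1.41 (log Q = 0.149), giving E = +0.280 − (0.0591/2)·(0.149) = +0.2756 V.
Then ΔG = −nFE = −2 × 96500 × +0.2756 J/mol = −53.2 kJ/mol.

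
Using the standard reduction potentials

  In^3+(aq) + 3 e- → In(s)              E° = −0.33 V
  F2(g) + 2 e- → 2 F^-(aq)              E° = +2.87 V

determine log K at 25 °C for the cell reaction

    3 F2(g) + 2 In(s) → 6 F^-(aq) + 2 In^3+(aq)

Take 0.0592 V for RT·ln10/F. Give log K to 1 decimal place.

log K = 324.3

The F₂/F⁻ couple is reduced (cathode); E°cell = +2.87 − (−0.33) = +3.20 V with n = 6.
At equilibrium E = 0, so log K = nE°cell / 0.0592 = (6)(+3.20) / 0.0592 = 324.3.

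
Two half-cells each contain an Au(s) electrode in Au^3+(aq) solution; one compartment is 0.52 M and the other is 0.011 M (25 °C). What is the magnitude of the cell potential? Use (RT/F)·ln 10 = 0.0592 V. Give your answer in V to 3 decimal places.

0.033 V

For a concentration cell E°cell = 0, since both electrodes use the same couple.
The compartment with the higher Au^3+(aq) concentration (0.52 M) acts as the cathode; ions are reduced there and produced at the dilute (0.011 M) anode.
With n = 3, Ecell = −(0.0592/3)·log([dilute]/[conc]) = −(0.0592/3)·log(0.011/0.52) = +0.033 V.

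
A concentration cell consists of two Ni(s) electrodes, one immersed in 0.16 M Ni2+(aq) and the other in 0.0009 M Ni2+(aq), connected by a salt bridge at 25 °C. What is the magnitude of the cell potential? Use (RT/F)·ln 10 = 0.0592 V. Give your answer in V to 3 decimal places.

0.067 V

For a concentration cell E°cell = 0, since both electrodes use the same couple.
The compartment with the higher Ni2+(aq) concentration (0.16 M) acts as the cathode; ions are reduced there and produced at the dilute (0.0009 M) anode.
With n = 2, Ecell = −(0.0592/2)·log([dilute]/[conc]) = −(0.0592/2)·log(0.0009/0.16) = +0.067 V.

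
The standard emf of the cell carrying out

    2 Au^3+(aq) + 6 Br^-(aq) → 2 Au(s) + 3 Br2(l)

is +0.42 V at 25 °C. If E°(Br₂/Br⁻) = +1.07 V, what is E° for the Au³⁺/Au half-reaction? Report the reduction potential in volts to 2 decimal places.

+1.49 V

In the reaction as written the Au³⁺/Au couple is reduced (cathode) and Br₂/Br⁻ is oxidized (anode), so E°cell = E°(Au³⁺/Au) − E°(Br₂/Br⁻).
E°(Au³⁺/Au) = E°cell + E°(anode) = +0.42 + (+1.07) = +1.49 V.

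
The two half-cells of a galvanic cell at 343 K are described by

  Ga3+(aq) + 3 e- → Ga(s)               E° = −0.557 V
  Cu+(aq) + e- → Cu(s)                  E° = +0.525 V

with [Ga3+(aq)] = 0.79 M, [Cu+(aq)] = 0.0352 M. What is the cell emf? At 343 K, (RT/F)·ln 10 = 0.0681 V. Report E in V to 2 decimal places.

+0.99 V

Cu⁺/Cu is reduced (cathode, E° = +0.525 V) and Ga³⁺/Ga is oxidized (anode).
The standard potential is +0.525 − (−0.557) = +1.082 V and the balanced reaction transfers n = 3 electrons.
Balancing gives 3 Cu+(aq) + Ga(s) → 3 Cu(s) + Ga3+(aq); hence Q = [Ga3+(aq)] / [Cu+(aq)]^3 = 1.81×10^4 (log Q = 4.258).
Applying E = E° − (RT ln10/nF)·log Q gives +1.082 − (0.0681/3)(4.258) = +0.99 V.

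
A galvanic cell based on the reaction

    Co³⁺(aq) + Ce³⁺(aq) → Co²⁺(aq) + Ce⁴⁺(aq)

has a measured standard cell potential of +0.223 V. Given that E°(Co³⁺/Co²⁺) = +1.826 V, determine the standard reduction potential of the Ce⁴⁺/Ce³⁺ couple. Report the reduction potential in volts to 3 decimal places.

+1.603 V

In the reaction as written the Co³⁺/Co²⁺ couple is reduced (cathode) and Ce⁴⁺/Ce³⁺ is oxidized (anode), so E°cell = E°(Co³⁺/Co²⁺) − E°(Ce⁴⁺/Ce³⁺).
E°(Ce⁴⁺/Ce³⁺) = E°(cathode) − E°cell = +1.826 − (+0.223) = +1.603 V.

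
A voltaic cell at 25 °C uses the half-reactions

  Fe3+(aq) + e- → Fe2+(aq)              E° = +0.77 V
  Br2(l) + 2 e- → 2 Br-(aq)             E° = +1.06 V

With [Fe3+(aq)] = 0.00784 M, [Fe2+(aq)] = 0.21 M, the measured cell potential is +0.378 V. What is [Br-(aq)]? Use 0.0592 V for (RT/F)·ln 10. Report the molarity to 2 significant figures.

0.87 M

The Br₂/Br⁻ couple has the larger reduction potential, so it is the cathode: E°cell = +1.06 − (+0.77) = +0.29 V and n = 2.
Rearranging E = E° − (0.0592/n)·log Q gives log Q = 2(+0.29 − (+0.378))/0.0592 = −2.973.
The balanced reaction is Br2(l) + 2 Fe2+(aq) → 2 Br-(aq) + 2 Fe3+(aq), so Q = ([Br-(aq)]^2·[Fe3+(aq)]^2) / [Fe2+(aq)]^2.
Isolating [Br-(aq)] in Q = 10^{−2.973} yields log [Br-(aq)] = −0.059, i.e. 0.87 M.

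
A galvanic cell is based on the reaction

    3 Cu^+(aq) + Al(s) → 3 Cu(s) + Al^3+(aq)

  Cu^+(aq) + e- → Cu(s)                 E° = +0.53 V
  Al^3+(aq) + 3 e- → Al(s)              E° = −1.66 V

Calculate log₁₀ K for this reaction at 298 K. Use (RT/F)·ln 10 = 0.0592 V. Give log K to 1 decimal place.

The Cu⁺/Cu couple is reduced (cathode); E°cell = +0.53 − (−1.66) = +2.19 V with n = 3.
At equilibrium E = 0, so log K = nE°cell / 0.0592 = (3)(+2.19) / 0.0592 = 111.0.

log K = 111.0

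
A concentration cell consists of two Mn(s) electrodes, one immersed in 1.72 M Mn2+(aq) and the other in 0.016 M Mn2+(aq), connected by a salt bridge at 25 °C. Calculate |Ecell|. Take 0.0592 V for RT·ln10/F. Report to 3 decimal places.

0.060 V

For a concentration cell E°cell = 0, since both electrodes use the same couple.
The compartment with the higher Mn2+(aq) concentration (1.72 M) acts as the cathode; ions are reduced there and produced at the dilute (0.016 M) anode.
With n = 2, Ecell = −(0.0592/2)·log([dilute]/[conc]) = −(0.0592/2)·log(0.016/1.72) = +0.060 V.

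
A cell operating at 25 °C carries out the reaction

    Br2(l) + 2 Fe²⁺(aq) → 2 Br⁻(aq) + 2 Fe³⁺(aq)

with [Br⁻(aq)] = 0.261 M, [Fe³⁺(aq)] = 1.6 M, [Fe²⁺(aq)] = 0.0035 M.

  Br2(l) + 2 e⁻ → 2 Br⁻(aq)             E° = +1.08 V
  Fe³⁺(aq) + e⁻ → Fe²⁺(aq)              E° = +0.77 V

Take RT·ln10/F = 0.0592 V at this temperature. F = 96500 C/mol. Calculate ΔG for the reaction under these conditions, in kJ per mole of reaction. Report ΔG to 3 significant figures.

−36.1 kJ/mol

The standard cell potential is +1.08 − (+0.77) = +0.31 V, with n = 2 electrons in the balanced equation.
Q = ([Br⁻(aq)]^2·[Fe³⁺(aq)]^2) / [Fe²⁺(aq)]^2 = 1.42×10^4, so log Q = 4.153 and E = +0.31 − (0.0592/2)(4.153) = +0.1871 V.
ΔG = −nFE = −(2)(96500)(+0.1871) J/mol = −36.1 kJ/mol.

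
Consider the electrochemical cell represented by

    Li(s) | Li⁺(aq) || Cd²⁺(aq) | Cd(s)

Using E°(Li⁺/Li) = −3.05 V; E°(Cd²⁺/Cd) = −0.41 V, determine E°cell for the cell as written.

+2.64 V

By convention the left-hand electrode in cell notation is the anode (oxidation) and the right-hand electrode is the cathode (reduction).
E°cell = E°(right) − E°(left) = −0.41 − (−3.05) = +2.64 V.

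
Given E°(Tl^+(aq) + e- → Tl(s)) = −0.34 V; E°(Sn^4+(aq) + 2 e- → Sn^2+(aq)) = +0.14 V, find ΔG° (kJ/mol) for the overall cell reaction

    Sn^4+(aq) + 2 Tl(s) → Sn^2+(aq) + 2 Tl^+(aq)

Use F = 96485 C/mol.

−92.6 kJ/mol

In the reaction as written Sn^4+(aq) is reduced, so the Sn⁴⁺/Sn²⁺ couple is the cathode and Tl⁺/Tl is the anode.
E°cell = +0.14 − (−0.34) = +0.48 V; balancing electrons gives n = 2.
ΔG° = −nFE°cell = −(2)(96485)(+0.48) J/mol = −92.6 kJ/mol.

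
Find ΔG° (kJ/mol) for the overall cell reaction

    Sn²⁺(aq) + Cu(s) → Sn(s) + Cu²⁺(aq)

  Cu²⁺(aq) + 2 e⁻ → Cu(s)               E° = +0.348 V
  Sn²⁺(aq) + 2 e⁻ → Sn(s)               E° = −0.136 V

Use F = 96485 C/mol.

In the reaction as written Sn²⁺(aq) is reduced, so the Sn²⁺/Sn couple is the cathode and Cu²⁺/Cu is the anode.
E°cell = −0.136 − (+0.348) = −0.484 V; balancing electrons gives n = 2.
ΔG° = −nFE°cell = −(2)(96485)(−0.484) J/mol = +93.4 kJ/mol.

+93.4 kJ/mol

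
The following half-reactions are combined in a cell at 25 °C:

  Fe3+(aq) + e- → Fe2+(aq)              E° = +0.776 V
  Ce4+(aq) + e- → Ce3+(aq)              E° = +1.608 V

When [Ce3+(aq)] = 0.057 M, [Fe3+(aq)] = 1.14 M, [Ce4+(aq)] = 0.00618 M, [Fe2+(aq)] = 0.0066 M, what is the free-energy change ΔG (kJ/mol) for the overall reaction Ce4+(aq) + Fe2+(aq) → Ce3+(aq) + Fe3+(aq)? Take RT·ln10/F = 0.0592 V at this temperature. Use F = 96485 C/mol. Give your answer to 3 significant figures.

−62.0 kJ/mol

With Ce⁴⁺/Ce³⁺ reduced at the cathode, E°cell = +1.608 − (+0.776) = +0.832 V and n = 1.
The reaction quotient is ([Ce3+(aq)]·[Fe3+(aq)]) / ([Ce4+(aq)]·[Fe2+(aq)]) = 1.59×10^3; by Nernst, E = +0.832 − (0.0592/1)(3.202) = +0.6424 V.
ΔG = −nFE = −(1)(96485)(+0.6424) J/mol = −62.0 kJ/mol.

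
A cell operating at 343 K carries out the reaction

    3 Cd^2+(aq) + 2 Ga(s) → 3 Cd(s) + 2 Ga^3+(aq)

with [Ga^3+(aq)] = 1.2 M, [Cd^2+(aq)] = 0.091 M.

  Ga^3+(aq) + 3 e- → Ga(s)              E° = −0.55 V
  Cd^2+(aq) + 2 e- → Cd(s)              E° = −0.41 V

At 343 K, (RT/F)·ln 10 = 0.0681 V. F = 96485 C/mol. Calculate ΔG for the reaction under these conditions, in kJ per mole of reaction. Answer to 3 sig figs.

−59.5 kJ/mol

With Cd²⁺/Cd reduced at the cathode, E°cell = −0.41 − (−0.55) = +0.14 V and n = 6.
Here Q = [Ga^3+(aq)]^2 / [Cd^2+(aq)]^3 = 1.91×10^3 (log Q = 3.281), giving E = +0.14 − (0.0681/6)·(3.281) = +0.1028 V.
Finally ΔG = −nFE = −(6)(96485 C/mol)(+0.1028 V) = −59.5 kJ/mol.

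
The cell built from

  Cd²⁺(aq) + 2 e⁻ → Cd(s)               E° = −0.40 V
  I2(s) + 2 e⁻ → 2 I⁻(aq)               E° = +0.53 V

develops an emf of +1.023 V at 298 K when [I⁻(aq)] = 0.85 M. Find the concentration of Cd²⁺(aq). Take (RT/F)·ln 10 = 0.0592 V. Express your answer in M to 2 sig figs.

0.0010 M

The I₂/I⁻ couple has the larger reduction potential, so it is the cathode: E°cell = +0.53 − (−0.40) = +0.93 V and n = 2.
Since E = E° − (0.0592/n)·log Q, log Q = n(E° − E)/0.0592 = −3.142.
The balanced reaction is I2(s) + Cd(s) → 2 I⁻(aq) + Cd²⁺(aq), so Q = [I⁻(aq)]^2·[Cd²⁺(aq)].
Solving for the unknown gives log [Cd²⁺(aq)] = −3.001, so [Cd²⁺(aq)] ≈ 0.0010 M.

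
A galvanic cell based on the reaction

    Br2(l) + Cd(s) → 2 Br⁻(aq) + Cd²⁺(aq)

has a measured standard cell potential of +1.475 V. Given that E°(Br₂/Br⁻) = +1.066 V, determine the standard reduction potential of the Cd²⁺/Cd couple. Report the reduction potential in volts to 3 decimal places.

In the reaction as written the Br₂/Br⁻ couple is reduced (cathode) and Cd²⁺/Cd is oxidized (anode), so E°cell = E°(Br₂/Br⁻) − E°(Cd²⁺/Cd).
E°(Cd²⁺/Cd) = E°(cathode) − E°cell = +1.066 − (+1.475) = −0.409 V.

−0.409 V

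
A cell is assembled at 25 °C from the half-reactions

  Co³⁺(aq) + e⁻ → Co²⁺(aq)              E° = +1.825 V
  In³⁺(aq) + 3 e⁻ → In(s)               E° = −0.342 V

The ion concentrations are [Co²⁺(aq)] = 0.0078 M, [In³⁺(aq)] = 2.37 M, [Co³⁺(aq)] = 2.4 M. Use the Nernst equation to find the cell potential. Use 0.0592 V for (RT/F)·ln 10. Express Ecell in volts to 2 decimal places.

+2.31 V

The Co³⁺/Co²⁺ couple has the more positive E°, so it is the cathode; In³⁺/In is the anode.
E°cell = E°cat − E°an = +1.825 − (−0.342) = +2.167 V; n = 3.
The balanced reaction is 3 Co³⁺(aq) + In(s) → 3 Co²⁺(aq) + In³⁺(aq), so Q = ([Co²⁺(aq)]^3·[In³⁺(aq)]) / [Co³⁺(aq)]^3 = 8.14×10^−8 and log Q = −7.090.
E = E° − (0.0592/n)·log Q = +2.167 − (0.0592/3)(−7.090) = +2.31 V.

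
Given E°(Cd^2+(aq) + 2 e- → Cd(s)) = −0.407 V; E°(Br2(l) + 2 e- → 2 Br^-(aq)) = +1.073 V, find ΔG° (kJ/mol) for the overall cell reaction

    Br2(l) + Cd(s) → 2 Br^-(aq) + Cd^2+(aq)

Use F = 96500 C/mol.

−286 kJ/mol

In the reaction as written Br2(l) is reduced, so the Br₂/Br⁻ couple is the cathode and Cd²⁺/Cd is the anode.
E°cell = +1.073 − (−0.407) = +1.480 V; balancing electrons gives n = 2.
ΔG° = −nFE°cell = −(2)(96500)(+1.480) J/mol = −286 kJ/mol.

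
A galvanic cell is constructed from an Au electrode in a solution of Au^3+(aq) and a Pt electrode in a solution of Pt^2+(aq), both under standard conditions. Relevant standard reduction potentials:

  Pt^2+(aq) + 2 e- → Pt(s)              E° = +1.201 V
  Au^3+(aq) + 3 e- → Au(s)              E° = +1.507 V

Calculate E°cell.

The Au³⁺/Au couple has the higher E°, so Au ion is reduced (cathode) and Pt is oxidized (anode).
E°cell = E°(cathode) − E°(anode) = +1.507 − (+1.201) = +0.306 V.

+0.306 V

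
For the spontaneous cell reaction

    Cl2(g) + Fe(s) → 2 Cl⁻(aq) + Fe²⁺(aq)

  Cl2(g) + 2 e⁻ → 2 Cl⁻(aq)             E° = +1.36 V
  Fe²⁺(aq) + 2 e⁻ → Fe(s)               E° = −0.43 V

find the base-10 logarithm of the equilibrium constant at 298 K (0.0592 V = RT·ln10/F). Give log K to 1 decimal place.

log K = 60.5

The Cl₂/Cl⁻ couple is reduced (cathode); E°cell = +1.36 − (−0.43) = +1.79 V with n = 2.
At equilibrium E = 0, so log K = nE°cell / 0.0592 = (2)(+1.79) / 0.0592 = 60.5.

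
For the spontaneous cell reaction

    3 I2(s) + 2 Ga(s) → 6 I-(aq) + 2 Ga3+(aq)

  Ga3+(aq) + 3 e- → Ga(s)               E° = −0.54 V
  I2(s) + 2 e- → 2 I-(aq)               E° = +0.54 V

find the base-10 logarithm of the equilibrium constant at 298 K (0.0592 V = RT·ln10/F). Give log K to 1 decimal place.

The I₂/I⁻ couple is reduced (cathode); E°cell = +0.54 − (−0.54) = +1.08 V with n = 6.
At equilibrium E = 0, so log K = nE°cell / 0.0592 = (6)(+1.08) / 0.0592 = 109.5.

log K = 109.5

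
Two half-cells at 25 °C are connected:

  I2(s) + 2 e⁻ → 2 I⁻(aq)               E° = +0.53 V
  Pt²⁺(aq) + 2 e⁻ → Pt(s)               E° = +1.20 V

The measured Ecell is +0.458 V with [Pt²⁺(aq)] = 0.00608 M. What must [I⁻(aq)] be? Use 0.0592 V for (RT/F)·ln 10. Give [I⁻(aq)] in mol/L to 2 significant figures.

0.0034 M

Pt²⁺/Pt is the cathode (higher E°); E°cell = +1.20 − (+0.53) = +0.67 V with n = 2.
From the Nernst equation, log Q = n(E° − E)/0.0592 = 2·(+0.67 − (+0.458))/0.0592 = 7.162.
Balancing electrons gives Pt²⁺(aq) + 2 I⁻(aq) → Pt(s) + I2(s); thus Q = 1 / ([Pt²⁺(aq)]·[I⁻(aq)]^2).
Solving for the unknown gives log [I⁻(aq)] = −2.473, so [I⁻(aq)] ≈ 0.0034 M.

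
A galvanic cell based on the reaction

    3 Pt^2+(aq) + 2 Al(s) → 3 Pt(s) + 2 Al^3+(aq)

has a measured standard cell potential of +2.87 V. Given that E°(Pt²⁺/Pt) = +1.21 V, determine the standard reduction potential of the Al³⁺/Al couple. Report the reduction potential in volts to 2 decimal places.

In the reaction as written the Pt²⁺/Pt couple is reduced (cathode) and Al³⁺/Al is oxidized (anode), so E°cell = E°(Pt²⁺/Pt) − E°(Al³⁺/Al).
E°(Al³⁺/Al) = E°(cathode) − E°cell = +1.21 − (+2.87) = −1.66 V.

−1.66 V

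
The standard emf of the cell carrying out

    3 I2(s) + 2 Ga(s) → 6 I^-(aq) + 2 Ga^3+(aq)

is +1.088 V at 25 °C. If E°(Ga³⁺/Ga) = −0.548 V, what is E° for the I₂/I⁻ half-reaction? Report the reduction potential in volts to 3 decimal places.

+0.540 V

In the reaction as written the I₂/I⁻ couple is reduced (cathode) and Ga³⁺/Ga is oxidized (anode), so E°cell = E°(I₂/I⁻) − E°(Ga³⁺/Ga).
E°(I₂/I⁻) = E°cell + E°(anode) = +1.088 + (−0.548) = +0.540 V.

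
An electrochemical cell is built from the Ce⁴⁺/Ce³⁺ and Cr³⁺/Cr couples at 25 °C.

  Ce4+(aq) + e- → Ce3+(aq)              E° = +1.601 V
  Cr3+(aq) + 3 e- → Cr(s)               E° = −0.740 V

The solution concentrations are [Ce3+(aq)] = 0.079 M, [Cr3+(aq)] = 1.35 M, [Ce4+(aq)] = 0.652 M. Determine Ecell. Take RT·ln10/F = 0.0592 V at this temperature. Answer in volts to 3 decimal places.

+2.393 V

The Ce⁴⁺/Ce³⁺ couple has the more positive E°, so it is the cathode; Cr³⁺/Cr is the anode.
The standard potential is +1.601 − (−0.740) = +2.341 V and the balanced reaction transfers n = 3 electrons.
For the overall reaction 3 Ce4+(aq) + Cr(s) → 3 Ce3+(aq) + Cr3+(aq), Q = ([Ce3+(aq)]^3·[Cr3+(aq)]) / [Ce4+(aq)]^3 = 0.0024, giving log Q = −2.620.
By the Nernst equation, E = +2.341 − (0.0592/3)·(−2.620) = +2.393 V.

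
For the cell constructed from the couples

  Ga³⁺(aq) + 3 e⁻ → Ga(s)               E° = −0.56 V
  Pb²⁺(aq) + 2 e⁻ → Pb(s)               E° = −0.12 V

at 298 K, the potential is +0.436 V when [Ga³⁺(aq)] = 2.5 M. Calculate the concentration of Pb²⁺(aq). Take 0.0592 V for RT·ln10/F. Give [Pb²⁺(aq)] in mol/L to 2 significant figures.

With Pb²⁺/Pb at the cathode and Ga³⁺/Ga at the anode, E°cell = −0.12 − (−0.56) = +0.44 V (n = 6).
From the Nernst equation, log Q = n(E° − E)/0.0592 = 6·(+0.44 − (+0.436))/0.0592 = 0.405.
For 3 Pb²⁺(aq) + 2 Ga(s) → 3 Pb(s) + 2 Ga³⁺(aq), the reaction quotient is Q = [Ga³⁺(aq)]^2 / [Pb²⁺(aq)]^3.
Isolating [Pb²⁺(aq)] in Q = 10^{0.405} yields log [Pb²⁺(aq)] = 0.130, i.e. 1.3 M.

1.3 M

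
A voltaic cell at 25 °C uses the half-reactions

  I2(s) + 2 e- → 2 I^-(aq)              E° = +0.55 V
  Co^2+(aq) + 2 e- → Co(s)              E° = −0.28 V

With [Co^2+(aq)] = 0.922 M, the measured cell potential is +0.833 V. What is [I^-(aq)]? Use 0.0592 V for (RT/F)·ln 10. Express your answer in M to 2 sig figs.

I₂/I⁻ is the cathode (higher E°); E°cell = +0.55 − (−0.28) = +0.83 V with n = 2.
Since E = E° − (0.0592/n)·log Q, log Q = n(E° − E)/0.0592 = −0.101.
Balancing electrons gives I2(s) + Co(s) → 2 I^-(aq) + Co^2+(aq); thus Q = [I^-(aq)]^2·[Co^2+(aq)].
Solving for the unknown gives log [I^-(aq)] = −0.033, so [I^-(aq)] ≈ 0.93 M.

0.93 M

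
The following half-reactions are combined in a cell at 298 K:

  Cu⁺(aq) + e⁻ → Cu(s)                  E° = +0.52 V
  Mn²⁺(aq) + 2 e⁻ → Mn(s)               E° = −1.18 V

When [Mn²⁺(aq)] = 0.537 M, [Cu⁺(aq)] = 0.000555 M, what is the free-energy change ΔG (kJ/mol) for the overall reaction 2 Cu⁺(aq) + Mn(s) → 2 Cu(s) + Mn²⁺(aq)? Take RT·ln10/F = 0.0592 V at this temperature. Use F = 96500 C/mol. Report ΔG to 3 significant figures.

The standard cell potential is +0.52 − (−1.18) = +1.70 V, with n = 2 electrons in the balanced equation.
Here Q = [Mn²⁺(aq)] / [Cu⁺(aq)]^2 = 1.74×10^6 (log Q = 6.241), giving E = +1.70 − (0.0592/2)·(6.241) = +1.5153 V.
Finally ΔG = −nFE = −(2)(96500 C/mol)(+1.5153 V) = −292 kJ/mol.

−292 kJ/mol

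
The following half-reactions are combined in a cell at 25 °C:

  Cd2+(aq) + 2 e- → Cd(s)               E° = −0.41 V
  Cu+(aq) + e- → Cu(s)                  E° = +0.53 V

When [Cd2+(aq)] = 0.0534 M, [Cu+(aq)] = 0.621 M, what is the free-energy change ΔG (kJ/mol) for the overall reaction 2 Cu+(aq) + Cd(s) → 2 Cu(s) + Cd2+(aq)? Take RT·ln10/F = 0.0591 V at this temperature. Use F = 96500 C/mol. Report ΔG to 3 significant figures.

With Cu⁺/Cu reduced at the cathode, E°cell = +0.53 − (−0.41) = +0.94 V and n = 2.
Here Q = [Cd2+(aq)] / [Cu+(aq)]^2 = 0.138 (log Q = −0.859), giving E = +0.94 − (0.0591/2)·(−0.859) = +0.9654 V.
ΔG = −nFE = −(2)(96500)(+0.9654) J/mol = −186 kJ/mol.

−186 kJ/mol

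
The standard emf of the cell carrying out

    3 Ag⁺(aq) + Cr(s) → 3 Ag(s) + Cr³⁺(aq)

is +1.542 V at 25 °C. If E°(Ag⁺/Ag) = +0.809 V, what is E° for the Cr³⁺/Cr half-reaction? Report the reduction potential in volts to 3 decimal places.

−0.733 V

In the reaction as written the Ag⁺/Ag couple is reduced (cathode) and Cr³⁺/Cr is oxidized (anode), so E°cell = E°(Ag⁺/Ag) − E°(Cr³⁺/Cr).
E°(Cr³⁺/Cr) = E°(cathode) − E°cell = +0.809 − (+1.542) = −0.733 V.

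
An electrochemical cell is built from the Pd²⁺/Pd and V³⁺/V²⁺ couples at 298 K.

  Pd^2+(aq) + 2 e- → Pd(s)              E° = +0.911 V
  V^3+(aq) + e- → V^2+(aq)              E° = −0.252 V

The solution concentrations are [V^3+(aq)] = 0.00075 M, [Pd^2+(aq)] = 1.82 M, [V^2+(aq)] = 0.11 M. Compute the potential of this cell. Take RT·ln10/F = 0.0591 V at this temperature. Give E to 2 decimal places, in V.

+1.30 V

Since E°(Pd²⁺/Pd) > E°(V³⁺/V²⁺), Pd²⁺/Pd serves as the cathode.
E°cell = E°cat − E°an = +0.911 − (−0.252) = +1.163 V; n = 2.
For the overall reaction Pd^2+(aq) + 2 V^2+(aq) → Pd(s) + 2 V^3+(aq), Q = [V^3+(aq)]^2 / ([Pd^2+(aq)]·[V^2+(aq)]^2) = 2.55×10^−5, giving log Q = −4.593.
Applying E = E° − (RT ln10/nF)·log Q gives +1.163 − (0.0591/2)(−4.593) = +1.30 V.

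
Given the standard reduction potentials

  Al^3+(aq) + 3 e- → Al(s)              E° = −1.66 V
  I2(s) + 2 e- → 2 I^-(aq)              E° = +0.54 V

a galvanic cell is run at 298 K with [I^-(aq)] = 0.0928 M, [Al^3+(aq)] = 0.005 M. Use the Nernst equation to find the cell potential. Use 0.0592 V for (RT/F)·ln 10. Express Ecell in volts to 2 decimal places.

+2.31 V

I₂/I⁻ is reduced (cathode, E° = +0.54 V) and Al³⁺/Al is oxidized (anode).
The standard potential is +0.54 − (−1.66) = +2.20 V and the balanced reaction transfers n = 6 electrons.
The balanced reaction is 3 I2(s) + 2 Al(s) → 6 I^-(aq) + 2 Al^3+(aq), so Q = [I^-(aq)]^6·[Al^3+(aq)]^2 = 1.6×10^−11 and log Q = −10.797.
E = E° − (0.0592/n)·log Q = +2.20 − (0.0592/6)(−10.797) = +2.31 V.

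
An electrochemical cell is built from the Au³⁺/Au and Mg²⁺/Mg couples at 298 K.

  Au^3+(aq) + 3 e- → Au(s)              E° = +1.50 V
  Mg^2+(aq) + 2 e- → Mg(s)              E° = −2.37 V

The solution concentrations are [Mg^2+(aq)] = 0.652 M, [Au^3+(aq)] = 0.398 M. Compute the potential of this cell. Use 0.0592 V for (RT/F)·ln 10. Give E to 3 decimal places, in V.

The Au³⁺/Au couple has the more positive E°, so it is the cathode; Mg²⁺/Mg is the anode.
The standard potential is +1.50 − (−2.37) = +3.87 V and the balanced reaction transfers n = 6 electrons.
For the overall reaction 2 Au^3+(aq) + 3 Mg(s) → 2 Au(s) + 3 Mg^2+(aq), Q = [Mg^2+(aq)]^3 / [Au^3+(aq)]^2 = 1.75, giving log Q = 0.243.
By the Nernst equation, E = +3.87 − (0.0592/6)·(0.243) = +3.868 V.

+3.868 V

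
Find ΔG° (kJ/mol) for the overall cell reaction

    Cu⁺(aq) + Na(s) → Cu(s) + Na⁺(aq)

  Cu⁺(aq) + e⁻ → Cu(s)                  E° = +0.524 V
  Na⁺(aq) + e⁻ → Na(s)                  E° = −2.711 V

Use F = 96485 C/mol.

−312 kJ/mol

In the reaction as written Cu⁺(aq) is reduced, so the Cu⁺/Cu couple is the cathode and Na⁺/Na is the anode.
E°cell = +0.524 − (−2.711) = +3.235 V; balancing electrons gives n = 1.
ΔG° = −nFE°cell = −(1)(96485)(+3.235) J/mol = −312 kJ/mol.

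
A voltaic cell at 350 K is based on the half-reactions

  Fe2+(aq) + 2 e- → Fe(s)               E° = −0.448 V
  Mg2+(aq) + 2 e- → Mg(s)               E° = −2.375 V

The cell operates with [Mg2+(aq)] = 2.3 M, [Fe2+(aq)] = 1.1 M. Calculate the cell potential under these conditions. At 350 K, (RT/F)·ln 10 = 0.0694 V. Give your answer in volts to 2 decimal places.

+1.92 V

The Fe²⁺/Fe couple has the more positive E°, so it is the cathode; Mg²⁺/Mg is the anode.
The standard potential is −0.448 − (−2.375) = +1.927 V and the balanced reaction transfers n = 2 electrons.
Balancing gives Fe2+(aq) + Mg(s) → Fe(s) + Mg2+(aq); hence Q = [Mg2+(aq)] / [Fe2+(aq)] = 2.09 (log Q = 0.320).
By the Nernst equation, E = +1.927 − (0.0694/2)·(0.320) = +1.92 V.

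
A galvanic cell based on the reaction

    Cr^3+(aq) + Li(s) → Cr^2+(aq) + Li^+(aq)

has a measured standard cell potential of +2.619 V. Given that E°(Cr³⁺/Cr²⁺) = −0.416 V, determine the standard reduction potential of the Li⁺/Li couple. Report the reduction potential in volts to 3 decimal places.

−3.035 V

In the reaction as written the Cr³⁺/Cr²⁺ couple is reduced (cathode) and Li⁺/Li is oxidized (anode), so E°cell = E°(Cr³⁺/Cr²⁺) − E°(Li⁺/Li).
E°(Li⁺/Li) = E°(cathode) − E°cell = −0.416 − (+2.619) = −3.035 V.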